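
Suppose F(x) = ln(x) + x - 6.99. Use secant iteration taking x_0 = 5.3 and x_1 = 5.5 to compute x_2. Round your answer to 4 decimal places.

F(5.3) = -0.022293, F(5.5) = 0.214748
x_2 = 5.500000 − 0.214748·(5.500000 − 5.300000) / (0.214748 − (-0.022293)) = 5.500000 − (0.042950)/(0.237041) = 5.318810

5.3188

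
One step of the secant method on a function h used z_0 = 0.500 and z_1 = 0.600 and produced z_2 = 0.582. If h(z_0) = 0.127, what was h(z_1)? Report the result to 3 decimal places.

-0.028

The secant line through (0.500, 0.127) and (0.600, h(z_1)) crosses zero at z_2 = 0.582.
So (0.500, 0.127), (0.600, h(z_1)), (0.582, 0) are collinear:
h(z_1) = 0.127 · (0.600 − 0.582) / (0.500 − 0.582) = 0.127 · (0.01800)/(-0.08200) = -0.02788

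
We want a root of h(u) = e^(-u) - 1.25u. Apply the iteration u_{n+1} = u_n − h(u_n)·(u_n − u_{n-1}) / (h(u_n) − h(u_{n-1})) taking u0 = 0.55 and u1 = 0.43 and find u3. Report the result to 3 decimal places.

h(0.55) = -0.11055, h(0.43) = 0.11301
u2 = 0.43000 − 0.11301·(0.43000 − 0.55000) / (0.11301 − (-0.11055)) = 0.43000 − (-0.01356)/(0.22356) = 0.49066
h(0.49066) = -0.00110
u3 = 0.49066 − (-0.00110)·(0.49066 − 0.43000) / (-0.00110 − 0.11301) = 0.49066 − (-0.00007)/(-0.11411) = 0.49007

0.490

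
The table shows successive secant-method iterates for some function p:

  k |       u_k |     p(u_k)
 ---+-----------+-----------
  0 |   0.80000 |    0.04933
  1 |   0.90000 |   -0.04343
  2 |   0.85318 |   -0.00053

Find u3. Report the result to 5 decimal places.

0.85260

u3 = 0.85318 − (-0.00053)·(0.85318 − 0.90000) / (-0.00053 − (-0.04343))
   = 0.85318 − (0.0000248)/(0.0429000) = 0.8526016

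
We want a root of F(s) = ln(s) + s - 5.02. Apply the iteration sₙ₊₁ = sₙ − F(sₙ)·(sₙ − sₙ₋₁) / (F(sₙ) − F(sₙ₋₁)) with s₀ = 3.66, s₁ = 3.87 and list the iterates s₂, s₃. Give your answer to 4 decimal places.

3.7094, 3.7092

F(3.66) = -0.062537, F(3.87) = 0.203255
s₂ = 3.870000 − 0.203255·(3.870000 − 3.660000) / (0.203255 − (-0.062537)) = 3.870000 − (0.042683)/(0.265791) = 3.709410
F(3.709410) = 0.000283
s₃ = 3.709410 − 0.000283·(3.709410 − 3.870000) / (0.000283 − 0.203255) = 3.709410 − (-0.000045)/(-0.202972) = 3.709186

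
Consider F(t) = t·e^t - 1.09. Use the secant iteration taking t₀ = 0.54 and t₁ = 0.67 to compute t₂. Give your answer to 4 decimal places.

F(0.54) = -0.163356, F(0.67) = 0.219339
t₂ = 0.670000 − 0.219339·(0.670000 − 0.540000) / (0.219339 − (-0.163356)) = 0.670000 − (0.028514)/(0.382695) = 0.595491

0.5955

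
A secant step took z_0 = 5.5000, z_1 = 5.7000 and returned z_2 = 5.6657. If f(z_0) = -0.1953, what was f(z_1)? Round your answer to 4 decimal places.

0.0404

The secant line through (5.5000, -0.1953) and (5.7000, f(z_1)) crosses zero at z_2 = 5.6657.
So (5.5000, -0.1953), (5.7000, f(z_1)), (5.6657, 0) are collinear:
f(z_1) = -0.1953 · (5.7000 − 5.6657) / (5.5000 − 5.6657) = -0.1953 · (0.034300)/(-0.165700) = 0.040427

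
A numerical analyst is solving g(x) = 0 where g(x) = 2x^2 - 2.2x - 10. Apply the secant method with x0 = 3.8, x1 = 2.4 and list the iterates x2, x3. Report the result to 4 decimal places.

g(3.8) = 10.520000, g(2.4) = -3.760000
x2 = 2.400000 − (-3.760000)·(2.400000 − 3.800000) / (-3.760000 − 10.520000) = 2.400000 − (5.264000)/(-14.280000) = 2.768627
g(2.768627) = -0.760384
x3 = 2.768627 − (-0.760384)·(2.768627 − 2.400000) / (-0.760384 − (-3.760000)) = 2.768627 − (-0.280299)/(2.999616) = 2.862072

2.7686, 2.8621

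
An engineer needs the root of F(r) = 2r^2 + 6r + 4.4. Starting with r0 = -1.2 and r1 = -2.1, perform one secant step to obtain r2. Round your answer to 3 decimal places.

F(-1.2) = 0.08000, F(-2.1) = 0.62000
r2 = -2.10000 − 0.62000·(-2.10000 − (-1.20000)) / (0.62000 − 0.08000) = -2.10000 − (-0.55800)/(0.54000) = -1.06667

-1.067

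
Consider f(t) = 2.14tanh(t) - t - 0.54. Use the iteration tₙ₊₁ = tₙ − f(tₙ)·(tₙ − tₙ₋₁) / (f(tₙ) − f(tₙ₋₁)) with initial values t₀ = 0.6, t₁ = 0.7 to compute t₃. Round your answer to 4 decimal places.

f(0.6) = 0.009286, f(0.7) = 0.053347
t₂ = 0.700000 − 0.053347·(0.700000 − 0.600000) / (0.053347 − 0.009286) = 0.700000 − (0.005335)/(0.044061) = 0.578924
f(0.578924) = -0.002094
t₃ = 0.578924 − (-0.002094)·(0.578924 − 0.700000) / (-0.002094 − 0.053347) = 0.578924 − (0.000254)/(-0.055441) = 0.583498

0.5835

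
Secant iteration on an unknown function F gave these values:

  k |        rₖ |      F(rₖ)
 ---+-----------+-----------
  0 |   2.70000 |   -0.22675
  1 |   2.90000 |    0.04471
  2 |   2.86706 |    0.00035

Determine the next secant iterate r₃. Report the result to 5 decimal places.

r₃ = 2.86706 − 0.00035·(2.86706 − 2.90000) / (0.00035 − 0.04471)
   = 2.86706 − (-0.0000115)/(-0.0443600) = 2.8668001

2.86680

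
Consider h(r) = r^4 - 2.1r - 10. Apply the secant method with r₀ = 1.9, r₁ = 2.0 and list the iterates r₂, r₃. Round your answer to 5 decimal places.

h(1.9) = -0.9579000, h(2.0) = 1.8000000
r₂ = 2.0000000 − 1.8000000·(2.0000000 − 1.9000000) / (1.8000000 − (-0.9579000)) = 2.0000000 − (0.1800000)/(2.7579000) = 1.9347329
h(1.9347329) = -0.0514560
r₃ = 1.9347329 − (-0.0514560)·(1.9347329 − 2.0000000) / (-0.0514560 − 1.8000000) = 1.9347329 − (0.0033584)/(-1.8514560) = 1.9365469

1.93473, 1.93655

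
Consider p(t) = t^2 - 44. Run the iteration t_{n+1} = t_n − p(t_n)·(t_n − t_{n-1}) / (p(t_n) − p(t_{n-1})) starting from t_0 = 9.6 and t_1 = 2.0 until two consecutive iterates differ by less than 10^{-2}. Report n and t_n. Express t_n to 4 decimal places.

n = 6, t_n = 6.6333

p(9.6) = 48.160000, p(2.0) = -40.000000
t_2 = 2.000000 − (-40.000000)·(-7.600000)/(-88.160000) = 5.448276;  |Δ| = 3.448276
p(5.448276) = -14.316290
t_3 = 5.448276 − (-14.316290)·(3.448276)/(25.683710) = 7.370370;  |Δ| = 1.922095
p(7.370370) = 10.322359
t_4 = 7.370370 − 10.322359·(1.922095)/(24.638650) = 6.565109;  |Δ| = 0.805261
p(6.565109) = -0.899343
t_5 = 6.565109 − (-0.899343)·(-0.805261)/(-11.221702) = 6.629645;  |Δ| = 0.064536
p(6.629645) = -0.047804
t_6 = 6.629645 − (-0.047804)·(0.064536)/(0.851539) = 6.633268;  |Δ| = 0.003623
|t_6 − t_5| = 0.003623 < 10^{-2}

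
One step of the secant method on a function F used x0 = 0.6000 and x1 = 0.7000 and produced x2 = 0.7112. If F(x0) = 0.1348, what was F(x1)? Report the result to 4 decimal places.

0.0136

The secant line through (0.6000, 0.1348) and (0.7000, F(x1)) crosses zero at x2 = 0.7112.
So (0.6000, 0.1348), (0.7000, F(x1)), (0.7112, 0) are collinear:
F(x1) = 0.1348 · (0.7000 − 0.7112) / (0.6000 − 0.7112) = 0.1348 · (-0.011200)/(-0.111200) = 0.013577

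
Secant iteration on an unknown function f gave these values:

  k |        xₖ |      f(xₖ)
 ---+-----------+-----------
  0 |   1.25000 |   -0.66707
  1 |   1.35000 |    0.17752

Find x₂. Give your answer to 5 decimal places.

x₂ = 1.35000 − 0.17752·(1.35000 − 1.25000) / (0.17752 − (-0.66707))
   = 1.35000 − (0.0177520)/(0.8445900) = 1.3289815

1.32898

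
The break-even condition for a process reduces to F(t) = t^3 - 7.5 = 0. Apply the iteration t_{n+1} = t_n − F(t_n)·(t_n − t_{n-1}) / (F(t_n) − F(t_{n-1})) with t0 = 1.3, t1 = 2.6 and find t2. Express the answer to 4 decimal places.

F(1.3) = -5.303000, F(2.6) = 10.076000
t2 = 2.600000 − 10.076000·(2.600000 − 1.300000) / (10.076000 − (-5.303000)) = 2.600000 − (13.098800)/(15.379000) = 1.748267

1.7483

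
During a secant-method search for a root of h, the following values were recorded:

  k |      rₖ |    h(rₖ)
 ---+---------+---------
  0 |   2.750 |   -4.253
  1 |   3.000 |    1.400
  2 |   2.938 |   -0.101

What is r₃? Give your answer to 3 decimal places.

2.942

r₃ = 2.938 − (-0.101)·(2.938 − 3.000) / (-0.101 − 1.400)
   = 2.938 − (0.00626)/(-1.50100) = 2.94217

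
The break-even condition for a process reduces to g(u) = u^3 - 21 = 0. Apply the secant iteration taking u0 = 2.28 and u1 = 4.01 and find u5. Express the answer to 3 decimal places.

g(2.28) = -9.14765, g(4.01) = 43.48120
u2 = 4.01000 − 43.48120·(4.01000 − 2.28000) / (43.48120 − (-9.14765)) = 4.01000 − (75.22248)/(52.62885) = 2.58070
g(2.58070) = -3.81253
u3 = 2.58070 − (-3.81253)·(2.58070 − 4.01000) / (-3.81253 − 43.48120) = 2.58070 − (5.44925)/(-47.29373) = 2.69592
g(2.69592) = -1.40609
u4 = 2.69592 − (-1.40609)·(2.69592 − 2.58070) / (-1.40609 − (-3.81253)) = 2.69592 − (-0.16201)/(2.40644) = 2.76324
g(2.76324) = 0.09881
u5 = 2.76324 − 0.09881·(2.76324 − 2.69592) / (0.09881 − (-1.40609)) = 2.76324 − (0.00665)/(1.50490) = 2.75882

2.759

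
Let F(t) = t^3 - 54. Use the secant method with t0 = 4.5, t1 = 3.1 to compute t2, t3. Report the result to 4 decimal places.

3.6526, 3.8063

F(4.5) = 37.125000, F(3.1) = -24.209000
t2 = 3.100000 − (-24.209000)·(3.100000 − 4.500000) / (-24.209000 − 37.125000) = 3.100000 − (33.892600)/(-61.334000) = 3.652591
F(3.652591) = -5.269256
t3 = 3.652591 − (-5.269256)·(3.652591 − 3.100000) / (-5.269256 − (-24.209000)) = 3.652591 − (-2.911742)/(18.939744) = 3.806328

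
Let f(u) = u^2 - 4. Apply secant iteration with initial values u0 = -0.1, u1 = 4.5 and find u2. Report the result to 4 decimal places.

f(-0.1) = -3.990000, f(4.5) = 16.250000
u2 = 4.500000 − 16.250000·(4.500000 − (-0.100000)) / (16.250000 − (-3.990000)) = 4.500000 − (74.750000)/(20.240000) = 0.806818

0.8068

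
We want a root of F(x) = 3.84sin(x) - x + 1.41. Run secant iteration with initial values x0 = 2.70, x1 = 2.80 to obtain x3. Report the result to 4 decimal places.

F(2.70) = 0.351139, F(2.80) = -0.103646
x2 = 2.800000 − (-0.103646)·(2.800000 − 2.700000) / (-0.103646 − 0.351139) = 2.800000 − (-0.010365)/(-0.454784) = 2.777210
F(2.777210) = 0.001261
x3 = 2.777210 − 0.001261·(2.777210 − 2.800000) / (0.001261 − (-0.103646)) = 2.777210 − (-0.000029)/(0.104906) = 2.777484

2.7775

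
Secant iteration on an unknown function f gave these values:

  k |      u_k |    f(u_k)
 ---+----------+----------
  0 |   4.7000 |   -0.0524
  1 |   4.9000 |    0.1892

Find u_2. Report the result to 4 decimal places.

u_2 = 4.9000 − 0.1892·(4.9000 − 4.7000) / (0.1892 − (-0.0524))
   = 4.9000 − (0.037840)/(0.241600) = 4.743377

4.7434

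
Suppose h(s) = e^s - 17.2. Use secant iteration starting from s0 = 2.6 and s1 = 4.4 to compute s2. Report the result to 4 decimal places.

h(2.6) = -3.736262, h(4.4) = 64.250869
s2 = 4.400000 − 64.250869·(4.400000 − 2.600000) / (64.250869 − (-3.736262)) = 4.400000 − (115.651564)/(67.987131) = 2.698920

2.6989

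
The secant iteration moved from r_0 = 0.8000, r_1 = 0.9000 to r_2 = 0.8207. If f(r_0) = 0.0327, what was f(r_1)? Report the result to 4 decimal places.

The secant line through (0.8000, 0.0327) and (0.9000, f(r_1)) crosses zero at r_2 = 0.8207.
So (0.8000, 0.0327), (0.9000, f(r_1)), (0.8207, 0) are collinear:
f(r_1) = 0.0327 · (0.9000 − 0.8207) / (0.8000 − 0.8207) = 0.0327 · (0.079300)/(-0.020700) = -0.125271

-0.1253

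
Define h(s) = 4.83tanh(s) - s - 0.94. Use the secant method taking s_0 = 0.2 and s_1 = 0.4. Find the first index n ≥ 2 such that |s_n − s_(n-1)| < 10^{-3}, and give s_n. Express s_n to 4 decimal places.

h(0.2) = -0.186677, h(0.4) = 0.495153
s_2 = 0.400000 − 0.495153·(0.200000)/(0.681831) = 0.254758;  |Δ| = 0.145242
h(0.254758) = 0.009775
s_3 = 0.254758 − 0.009775·(-0.145242)/(-0.485378) = 0.251833;  |Δ| = 0.002925
h(0.251833) = -0.000559
s_4 = 0.251833 − (-0.000559)·(-0.002925)/(-0.010334) = 0.251991;  |Δ| = 0.000158
|s_4 − s_3| = 0.000158 < 10^{-3}

n = 4, s_n = 0.2520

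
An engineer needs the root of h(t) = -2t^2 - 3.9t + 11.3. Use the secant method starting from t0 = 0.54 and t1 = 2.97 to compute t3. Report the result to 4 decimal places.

h(0.54) = 8.610800, h(2.97) = -17.924800
t2 = 2.970000 − (-17.924800)·(2.970000 − 0.540000) / (-17.924800 − 8.610800) = 2.970000 − (-43.557264)/(-26.535600) = 1.328535
h(1.328535) = 2.588705
t3 = 1.328535 − 2.588705·(1.328535 − 2.970000) / (2.588705 − (-17.924800)) = 1.328535 − (-4.249269)/(20.513505) = 1.535680

1.5357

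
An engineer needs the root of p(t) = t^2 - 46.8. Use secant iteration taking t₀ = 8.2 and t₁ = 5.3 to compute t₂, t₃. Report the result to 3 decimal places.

p(8.2) = 20.44000, p(5.3) = -18.71000
t₂ = 5.30000 − (-18.71000)·(5.30000 − 8.20000) / (-18.71000 − 20.44000) = 5.30000 − (54.25900)/(-39.15000) = 6.68593
p(6.68593) = -2.09839
t₃ = 6.68593 − (-2.09839)·(6.68593 − 5.30000) / (-2.09839 − (-18.71000)) = 6.68593 − (-2.90822)/(16.61161) = 6.86100

6.686, 6.861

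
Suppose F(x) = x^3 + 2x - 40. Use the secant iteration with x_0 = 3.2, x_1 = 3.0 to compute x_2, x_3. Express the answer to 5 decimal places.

3.22698, 3.22512

F(3.2) = -0.8320000, F(3.0) = -7.0000000
x_2 = 3.0000000 − (-7.0000000)·(3.0000000 − 3.2000000) / (-7.0000000 − (-0.8320000)) = 3.0000000 − (1.4000000)/(-6.1680000) = 3.2269780
F(3.2269780) = 0.0577252
x_3 = 3.2269780 − 0.0577252·(3.2269780 − 3.0000000) / (0.0577252 − (-7.0000000)) = 3.2269780 − (0.0131023)/(7.0577252) = 3.2251215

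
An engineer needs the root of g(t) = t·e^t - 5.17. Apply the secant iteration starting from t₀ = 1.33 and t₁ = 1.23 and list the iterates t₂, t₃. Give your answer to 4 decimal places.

g(1.33) = -0.141212, g(1.23) = -0.961888
t₂ = 1.230000 − (-0.961888)·(1.230000 − 1.330000) / (-0.961888 − (-0.141212)) = 1.230000 − (0.096189)/(-0.820675) = 1.347207
g(1.347207) = 0.012255
t₃ = 1.347207 − 0.012255·(1.347207 − 1.230000) / (0.012255 − (-0.961888)) = 1.347207 − (0.001436)/(0.974143) = 1.345732

1.3472, 1.3457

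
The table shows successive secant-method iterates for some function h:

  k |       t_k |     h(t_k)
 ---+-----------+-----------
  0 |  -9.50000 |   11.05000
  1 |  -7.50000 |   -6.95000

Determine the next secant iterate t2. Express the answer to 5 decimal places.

t2 = -7.50000 − (-6.95000)·(-7.50000 − (-9.50000)) / (-6.95000 − 11.05000)
   = -7.50000 − (-13.9000000)/(-18.0000000) = -8.2722222

-8.27222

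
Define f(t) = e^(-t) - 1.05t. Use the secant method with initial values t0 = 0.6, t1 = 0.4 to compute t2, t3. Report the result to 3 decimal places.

f(0.6) = -0.08119, f(0.4) = 0.25032
t2 = 0.40000 − 0.25032·(0.40000 − 0.60000) / (0.25032 − (-0.08119)) = 0.40000 − (-0.05006)/(0.33151) = 0.55102
f(0.55102) = -0.00221
t3 = 0.55102 − (-0.00221)·(0.55102 − 0.40000) / (-0.00221 − 0.25032) = 0.55102 − (-0.00033)/(-0.25253) = 0.54970

0.551, 0.550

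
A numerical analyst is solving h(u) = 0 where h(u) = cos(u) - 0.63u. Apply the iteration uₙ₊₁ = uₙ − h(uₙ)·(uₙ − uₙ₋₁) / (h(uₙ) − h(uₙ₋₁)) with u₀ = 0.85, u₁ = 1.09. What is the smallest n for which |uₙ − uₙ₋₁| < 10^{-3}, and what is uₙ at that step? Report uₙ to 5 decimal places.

n = 4, uₙ = 0.93832

h(0.85) = 0.1244831, h(1.09) = -0.2242146
u₂ = 1.0900000 − (-0.2242146)·(0.2400000)/(-0.3486978) = 0.9356787;  |Δ| = 0.1543213
h(0.9356787) = 0.0037947
u₃ = 0.9356787 − 0.0037947·(-0.1543213)/(0.2280093) = 0.9382470;  |Δ| = 0.0025683
h(0.9382470) = 0.0001072
u₄ = 0.9382470 − 0.0001072·(0.0025683)/(-0.0036875) = 0.9383216;  |Δ| = 0.0000747
|u₄ − u₃| = 0.0000747 < 10^{-3}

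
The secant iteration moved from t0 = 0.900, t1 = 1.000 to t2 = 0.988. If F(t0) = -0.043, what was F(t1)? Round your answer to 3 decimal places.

0.006

The secant line through (0.900, -0.043) and (1.000, F(t1)) crosses zero at t2 = 0.988.
So (0.900, -0.043), (1.000, F(t1)), (0.988, 0) are collinear:
F(t1) = -0.043 · (1.000 − 0.988) / (0.900 − 0.988) = -0.043 · (0.01200)/(-0.08800) = 0.00586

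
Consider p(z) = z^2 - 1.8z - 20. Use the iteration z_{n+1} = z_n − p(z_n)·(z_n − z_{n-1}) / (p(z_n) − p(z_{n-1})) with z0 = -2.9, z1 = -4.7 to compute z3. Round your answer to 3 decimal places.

p(-2.9) = -6.37000, p(-4.7) = 10.55000
z2 = -4.70000 − 10.55000·(-4.70000 − (-2.90000)) / (10.55000 − (-6.37000)) = -4.70000 − (-18.99000)/(16.92000) = -3.57766
p(-3.57766) = -0.76056
z3 = -3.57766 − (-0.76056)·(-3.57766 − (-4.70000)) / (-0.76056 − 10.55000) = -3.57766 − (-0.85361)/(-11.31056) = -3.65313

-3.653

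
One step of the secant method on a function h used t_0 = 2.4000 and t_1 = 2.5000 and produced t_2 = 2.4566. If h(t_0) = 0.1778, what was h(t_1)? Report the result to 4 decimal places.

The secant line through (2.4000, 0.1778) and (2.5000, h(t_1)) crosses zero at t_2 = 2.4566.
So (2.4000, 0.1778), (2.5000, h(t_1)), (2.4566, 0) are collinear:
h(t_1) = 0.1778 · (2.5000 − 2.4566) / (2.4000 − 2.4566) = 0.1778 · (0.043400)/(-0.056600) = -0.136334

-0.1363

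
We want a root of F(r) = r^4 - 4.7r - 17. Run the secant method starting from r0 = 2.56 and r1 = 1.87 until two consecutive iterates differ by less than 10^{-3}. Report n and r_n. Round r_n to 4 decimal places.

F(2.56) = 13.917673, F(1.87) = -13.560690
r2 = 1.870000 − (-13.560690)·(-0.690000)/(-27.478363) = 2.210518;  |Δ| = 0.340518
F(2.210518) = -3.512630
r3 = 2.210518 − (-3.512630)·(0.340518)/(10.048060) = 2.329557;  |Δ| = 0.119039
F(2.329557) = 1.501640
r4 = 2.329557 − 1.501640·(0.119039)/(5.014270) = 2.293908;  |Δ| = 0.035649
F(2.293908) = -0.092570
r5 = 2.293908 − (-0.092570)·(-0.035649)/(-1.594210) = 2.295978;  |Δ| = 0.002070
F(2.295978) = -0.002219
r6 = 2.295978 − (-0.002219)·(0.002070)/(0.090352) = 2.296029;  |Δ| = 0.000051
|r6 − r5| = 0.000051 < 10^{-3}

n = 6, r_n = 2.2960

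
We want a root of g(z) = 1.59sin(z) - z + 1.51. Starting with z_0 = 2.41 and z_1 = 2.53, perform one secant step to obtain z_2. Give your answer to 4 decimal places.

2.4823

g(2.41) = 0.162208, g(2.53) = -0.107066
z_2 = 2.530000 − (-0.107066)·(2.530000 − 2.410000) / (-0.107066 − 0.162208) = 2.530000 − (-0.012848)/(-0.269275) = 2.482287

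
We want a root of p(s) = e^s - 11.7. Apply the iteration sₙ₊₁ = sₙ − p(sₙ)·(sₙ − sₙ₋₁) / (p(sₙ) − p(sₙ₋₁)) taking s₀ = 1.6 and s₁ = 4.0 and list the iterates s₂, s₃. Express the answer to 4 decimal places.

1.9262, 2.1363

p(1.6) = -6.746968, p(4.0) = 42.898150
s₂ = 4.000000 − 42.898150·(4.000000 − 1.600000) / (42.898150 − (-6.746968)) = 4.000000 − (102.955560)/(49.645118) = 1.926169
p(1.926169) = -4.836830
s₃ = 1.926169 − (-4.836830)·(1.926169 − 4.000000) / (-4.836830 − 42.898150) = 1.926169 − (10.030765)/(-47.734980) = 2.136304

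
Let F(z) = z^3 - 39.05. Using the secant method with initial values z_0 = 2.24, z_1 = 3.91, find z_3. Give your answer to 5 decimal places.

3.36468

F(2.24) = -27.8105760, F(3.91) = 20.7264710
z_2 = 3.9100000 − 20.7264710·(3.9100000 − 2.2400000) / (20.7264710 − (-27.8105760)) = 3.9100000 − (34.6132066)/(48.5370470) = 3.1968704
F(3.1968704) = -6.3780484
z_3 = 3.1968704 − (-6.3780484)·(3.1968704 − 3.9100000) / (-6.3780484 − 20.7264710) = 3.1968704 − (4.5483753)/(-27.1045194) = 3.3646791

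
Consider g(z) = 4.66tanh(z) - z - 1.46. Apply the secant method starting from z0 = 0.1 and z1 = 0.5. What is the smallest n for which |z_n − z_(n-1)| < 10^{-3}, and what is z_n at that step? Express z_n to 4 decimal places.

n = 4, z_n = 0.4304

g(0.1) = -1.095547, g(0.5) = 0.193466
z2 = 0.500000 − 0.193466·(0.400000)/(1.289013) = 0.439965;  |Δ| = 0.060035
g(0.439965) = 0.027482
z3 = 0.439965 − 0.027482·(-0.060035)/(-0.165984) = 0.430025;  |Δ| = 0.009940
g(0.430025) = -0.001131
z4 = 0.430025 − (-0.001131)·(-0.009940)/(-0.028613) = 0.430418;  |Δ| = 0.000393
|z4 − z3| = 0.000393 < 10^{-3}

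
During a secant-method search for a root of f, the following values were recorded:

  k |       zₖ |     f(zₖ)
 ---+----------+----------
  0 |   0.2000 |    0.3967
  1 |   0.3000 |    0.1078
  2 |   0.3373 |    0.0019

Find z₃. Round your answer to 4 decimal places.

z₃ = 0.3373 − 0.0019·(0.3373 − 0.3000) / (0.0019 − 0.1078)
   = 0.3373 − (0.000071)/(-0.105900) = 0.337969

0.3380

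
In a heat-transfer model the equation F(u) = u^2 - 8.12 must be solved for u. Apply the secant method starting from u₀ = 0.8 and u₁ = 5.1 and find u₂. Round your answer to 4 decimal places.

2.0678

F(0.8) = -7.480000, F(5.1) = 17.890000
u₂ = 5.100000 − 17.890000·(5.100000 − 0.800000) / (17.890000 − (-7.480000)) = 5.100000 − (76.927000)/(25.370000) = 2.067797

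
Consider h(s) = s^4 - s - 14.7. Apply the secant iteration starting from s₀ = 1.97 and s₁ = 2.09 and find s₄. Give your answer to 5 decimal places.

2.02220

h(1.97) = -1.6086152, h(2.09) = 2.2902976
s₂ = 2.0900000 − 2.2902976·(2.0900000 − 1.9700000) / (2.2902976 − (-1.6086152)) = 2.0900000 − (0.2748357)/(3.8989128) = 2.0195097
h(2.0195097) = -0.0860061
s₃ = 2.0195097 − (-0.0860061)·(2.0195097 − 2.0900000) / (-0.0860061 − 2.2902976) = 2.0195097 − (0.0060626)/(-2.3763038) = 2.0220609
h(2.0220609) = -0.0043447
s₄ = 2.0220609 − (-0.0043447)·(2.0220609 − 2.0195097) / (-0.0043447 − (-0.0860061)) = 2.0220609 − (-0.0000111)/(0.0816615) = 2.0221967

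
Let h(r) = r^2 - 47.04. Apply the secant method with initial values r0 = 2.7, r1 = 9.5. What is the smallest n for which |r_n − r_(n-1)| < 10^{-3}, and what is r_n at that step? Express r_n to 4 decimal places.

n = 6, r_n = 6.8586

h(2.7) = -39.750000, h(9.5) = 43.210000
r2 = 9.500000 − 43.210000·(6.800000)/(82.960000) = 5.958197;  |Δ| = 3.541803
h(5.958197) = -11.539892
r3 = 5.958197 − (-11.539892)·(-3.541803)/(-54.749892) = 6.704719;  |Δ| = 0.746523
h(6.704719) = -2.086740
r4 = 6.704719 − (-2.086740)·(0.746523)/(9.453152) = 6.869511;  |Δ| = 0.164791
h(6.869511) = 0.150177
r5 = 6.869511 − 0.150177·(0.164791)/(2.236917) = 6.858447;  |Δ| = 0.011063
h(6.858447) = -0.001701
r6 = 6.858447 − (-0.001701)·(-0.011063)/(-0.151877) = 6.858571;  |Δ| = 0.000124
|r6 − r5| = 0.000124 < 10^{-3}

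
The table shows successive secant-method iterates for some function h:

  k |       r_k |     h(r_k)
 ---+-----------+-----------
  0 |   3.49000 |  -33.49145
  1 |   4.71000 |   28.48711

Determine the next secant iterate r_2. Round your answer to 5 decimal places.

r_2 = 4.71000 − 28.48711·(4.71000 − 3.49000) / (28.48711 − (-33.49145))
   = 4.71000 − (34.7542742)/(61.9785600) = 4.1492533

4.14925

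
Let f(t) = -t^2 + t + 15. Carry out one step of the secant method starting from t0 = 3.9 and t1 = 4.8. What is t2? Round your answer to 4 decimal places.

f(3.9) = 3.690000, f(4.8) = -3.240000
t2 = 4.800000 − (-3.240000)·(4.800000 − 3.900000) / (-3.240000 − 3.690000) = 4.800000 − (-2.916000)/(-6.930000) = 4.379221

4.3792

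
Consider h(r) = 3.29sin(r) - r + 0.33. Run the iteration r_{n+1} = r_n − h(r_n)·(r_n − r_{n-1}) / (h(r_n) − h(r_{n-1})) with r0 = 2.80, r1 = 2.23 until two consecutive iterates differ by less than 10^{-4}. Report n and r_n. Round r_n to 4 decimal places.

n = 5, r_n = 2.4438

h(2.80) = -1.367889, h(2.23) = 0.700680
r2 = 2.230000 − 0.700680·(-0.570000)/(2.068569) = 2.423074;  |Δ| = 0.193074
h(2.423074) = 0.072634
r3 = 2.423074 − 0.072634·(0.193074)/(-0.628046) = 2.445404;  |Δ| = 0.022329
h(2.445404) = -0.005532
r4 = 2.445404 − (-0.005532)·(0.022329)/(-0.078166) = 2.443823;  |Δ| = 0.001580
h(2.443823) = 0.000035
r5 = 2.443823 − 0.000035·(-0.001580)/(0.005567) = 2.443833;  |Δ| = 0.000010
|r5 − r4| = 0.000010 < 10^{-4}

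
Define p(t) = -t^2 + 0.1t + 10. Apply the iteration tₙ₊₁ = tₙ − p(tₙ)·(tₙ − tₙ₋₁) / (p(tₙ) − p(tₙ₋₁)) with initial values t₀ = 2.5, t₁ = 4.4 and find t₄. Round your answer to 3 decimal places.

3.213

p(2.5) = 4.00000, p(4.4) = -8.92000
t₂ = 4.40000 − (-8.92000)·(4.40000 − 2.50000) / (-8.92000 − 4.00000) = 4.40000 − (-16.94800)/(-12.92000) = 3.08824
p(3.08824) = 0.77163
t₃ = 3.08824 − 0.77163·(3.08824 − 4.40000) / (0.77163 − (-8.92000)) = 3.08824 − (-1.01219)/(9.69163) = 3.19268
p(3.19268) = 0.12609
t₄ = 3.19268 − 0.12609·(3.19268 − 3.08824) / (0.12609 − 0.77163) = 3.19268 − (0.01317)/(-0.64553) = 3.21308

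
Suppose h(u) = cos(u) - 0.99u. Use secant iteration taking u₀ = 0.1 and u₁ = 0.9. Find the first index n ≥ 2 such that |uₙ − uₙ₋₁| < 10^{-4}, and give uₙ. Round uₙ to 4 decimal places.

h(0.1) = 0.896004, h(0.9) = -0.269390
u₂ = 0.900000 − (-0.269390)·(0.800000)/(-1.165394) = 0.715074;  |Δ| = 0.184926
h(0.715074) = 0.047122
u₃ = 0.715074 − 0.047122·(-0.184926)/(0.316512) = 0.742605;  |Δ| = 0.027532
h(0.742605) = 0.001530
u₄ = 0.742605 − 0.001530·(0.027532)/(-0.045592) = 0.743529;  |Δ| = 0.000924
h(0.743529) = -0.000010
u₅ = 0.743529 − (-0.000010)·(0.000924)/(-0.001540) = 0.743523;  |Δ| = 0.000006
|u₅ − u₄| = 0.000006 < 10^{-4}

n = 5, uₙ = 0.7435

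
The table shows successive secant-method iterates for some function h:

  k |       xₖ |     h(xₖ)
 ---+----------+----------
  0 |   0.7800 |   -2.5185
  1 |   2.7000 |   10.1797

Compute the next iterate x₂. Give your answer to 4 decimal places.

1.1608

x₂ = 2.7000 − 10.1797·(2.7000 − 0.7800) / (10.1797 − (-2.5185))
   = 2.7000 − (19.545024)/(12.698200) = 1.160804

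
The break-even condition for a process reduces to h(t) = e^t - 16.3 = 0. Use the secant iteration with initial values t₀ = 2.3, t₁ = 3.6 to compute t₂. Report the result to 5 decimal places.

h(2.3) = -6.3258175, h(3.6) = 20.2982344
t₂ = 3.6000000 − 20.2982344·(3.6000000 − 2.3000000) / (20.2982344 − (-6.3258175)) = 3.6000000 − (26.3877048)/(26.6240520) = 2.6088772

2.60888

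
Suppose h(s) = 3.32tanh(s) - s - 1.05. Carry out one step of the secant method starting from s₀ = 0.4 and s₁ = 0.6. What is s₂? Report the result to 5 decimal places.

h(0.4) = -0.1885694, h(0.6) = 0.1330046
s₂ = 0.6000000 − 0.1330046·(0.6000000 − 0.4000000) / (0.1330046 − (-0.1885694)) = 0.6000000 − (0.0266009)/(0.3215740) = 0.5172790

0.51728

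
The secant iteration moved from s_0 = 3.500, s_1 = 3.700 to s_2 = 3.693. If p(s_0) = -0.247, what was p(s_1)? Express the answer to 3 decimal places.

The secant line through (3.500, -0.247) and (3.700, p(s_1)) crosses zero at s_2 = 3.693.
So (3.500, -0.247), (3.700, p(s_1)), (3.693, 0) are collinear:
p(s_1) = -0.247 · (3.700 − 3.693) / (3.500 − 3.693) = -0.247 · (0.00700)/(-0.19300) = 0.00896

0.009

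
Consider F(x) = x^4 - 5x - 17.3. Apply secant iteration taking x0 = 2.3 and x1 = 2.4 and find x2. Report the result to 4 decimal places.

F(2.3) = -0.815900, F(2.4) = 3.877600
x2 = 2.400000 − 3.877600·(2.400000 − 2.300000) / (3.877600 − (-0.815900)) = 2.400000 − (0.387760)/(4.693500) = 2.317384

2.3174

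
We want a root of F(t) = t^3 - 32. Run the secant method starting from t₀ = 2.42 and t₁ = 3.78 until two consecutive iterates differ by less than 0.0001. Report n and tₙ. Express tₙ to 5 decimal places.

n = 6, tₙ = 3.17480

F(2.42) = -17.8275120, F(3.78) = 22.0101520
t₂ = 3.7800000 − 22.0101520·(1.3600000)/(39.8376640) = 3.0286054;  |Δ| = 0.7513946
F(3.0286054) = -4.2202671
t₃ = 3.0286054 − (-4.2202671)·(-0.7513946)/(-26.2304191) = 3.1494988;  |Δ| = 0.1208935
F(3.1494988) = -0.7590412
t₄ = 3.1494988 − (-0.7590412)·(0.1208935)/(3.4612259) = 3.1760106;  |Δ| = 0.0265117
F(3.1760106) = 0.0365556
t₅ = 3.1760106 − 0.0365556·(0.0265117)/(0.7955968) = 3.1747924;  |Δ| = 0.0012181
F(3.1747924) = -0.0002927
t₆ = 3.1747924 − (-0.0002927)·(-0.0012181)/(-0.0368483) = 3.1748021;  |Δ| = 0.0000097
|t₆ − t₅| = 0.0000097 < 0.0001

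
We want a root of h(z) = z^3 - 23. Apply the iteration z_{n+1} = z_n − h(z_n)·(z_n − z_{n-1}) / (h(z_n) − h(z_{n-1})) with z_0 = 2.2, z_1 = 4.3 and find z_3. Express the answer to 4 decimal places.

2.7394

h(2.2) = -12.352000, h(4.3) = 56.507000
z_2 = 4.300000 − 56.507000·(4.300000 − 2.200000) / (56.507000 − (-12.352000)) = 4.300000 − (118.664700)/(68.859000) = 2.576700
h(2.576700) = -5.892298
z_3 = 2.576700 − (-5.892298)·(2.576700 − 4.300000) / (-5.892298 − 56.507000) = 2.576700 − (10.154196)/(-62.399298) = 2.739430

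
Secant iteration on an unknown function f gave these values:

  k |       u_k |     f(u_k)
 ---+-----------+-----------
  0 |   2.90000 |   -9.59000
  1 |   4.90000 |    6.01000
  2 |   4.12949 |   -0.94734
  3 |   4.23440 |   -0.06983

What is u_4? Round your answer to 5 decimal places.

4.24275

u_4 = 4.23440 − (-0.06983)·(4.23440 − 4.12949) / (-0.06983 − (-0.94734))
   = 4.23440 − (-0.0073259)/(0.8775100) = 4.2427485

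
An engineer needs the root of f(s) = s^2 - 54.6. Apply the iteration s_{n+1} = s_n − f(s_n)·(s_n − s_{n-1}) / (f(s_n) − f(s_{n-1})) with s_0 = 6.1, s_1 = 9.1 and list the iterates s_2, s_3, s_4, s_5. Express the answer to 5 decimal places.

7.24408, 7.37399, 7.38933, 7.38918

f(6.1) = -17.3900000, f(9.1) = 28.2100000
s_2 = 9.1000000 − 28.2100000·(9.1000000 − 6.1000000) / (28.2100000 − (-17.3900000)) = 9.1000000 − (84.6300000)/(45.6000000) = 7.2440789
f(7.2440789) = -2.1233202
s_3 = 7.2440789 − (-2.1233202)·(7.2440789 − 9.1000000) / (-2.1233202 − 28.2100000) = 7.2440789 − (3.9407147)/(-30.3333202) = 7.3739927
f(7.3739927) = -0.2242320
s_4 = 7.3739927 − (-0.2242320)·(7.3739927 − 7.2440789) / (-0.2242320 − (-2.1233202)) = 7.3739927 − (-0.0291308)/(1.8990882) = 7.3893320
f(7.3893320) = 0.0022281
s_5 = 7.3893320 − 0.0022281·(7.3893320 − 7.3739927) / (0.0022281 − (-0.2242320)) = 7.3893320 − (0.0000342)/(0.2264601) = 7.3891811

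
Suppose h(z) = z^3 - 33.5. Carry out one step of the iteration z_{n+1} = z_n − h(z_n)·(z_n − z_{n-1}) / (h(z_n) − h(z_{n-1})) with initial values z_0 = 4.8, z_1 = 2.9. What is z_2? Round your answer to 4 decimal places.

3.1008

h(4.8) = 77.092000, h(2.9) = -9.111000
z_2 = 2.900000 − (-9.111000)·(2.900000 − 4.800000) / (-9.111000 − 77.092000) = 2.900000 − (17.310900)/(-86.203000) = 3.100816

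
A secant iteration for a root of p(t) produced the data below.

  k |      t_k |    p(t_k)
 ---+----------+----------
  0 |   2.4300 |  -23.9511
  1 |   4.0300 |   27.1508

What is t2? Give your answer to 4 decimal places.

3.1799

t2 = 4.0300 − 27.1508·(4.0300 − 2.4300) / (27.1508 − (-23.9511))
   = 4.0300 − (43.441280)/(51.101900) = 3.179909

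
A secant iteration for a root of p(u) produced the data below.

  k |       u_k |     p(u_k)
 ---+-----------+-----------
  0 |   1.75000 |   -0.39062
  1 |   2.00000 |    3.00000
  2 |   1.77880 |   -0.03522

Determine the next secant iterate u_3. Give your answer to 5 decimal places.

1.78137

u_3 = 1.77880 − (-0.03522)·(1.77880 − 2.00000) / (-0.03522 − 3.00000)
   = 1.77880 − (0.0077907)/(-3.0352200) = 1.7813668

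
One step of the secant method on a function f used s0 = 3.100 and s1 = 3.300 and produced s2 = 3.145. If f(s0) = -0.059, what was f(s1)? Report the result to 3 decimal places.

The secant line through (3.100, -0.059) and (3.300, f(s1)) crosses zero at s2 = 3.145.
So (3.100, -0.059), (3.300, f(s1)), (3.145, 0) are collinear:
f(s1) = -0.059 · (3.300 − 3.145) / (3.100 − 3.145) = -0.059 · (0.15500)/(-0.04500) = 0.20322

0.203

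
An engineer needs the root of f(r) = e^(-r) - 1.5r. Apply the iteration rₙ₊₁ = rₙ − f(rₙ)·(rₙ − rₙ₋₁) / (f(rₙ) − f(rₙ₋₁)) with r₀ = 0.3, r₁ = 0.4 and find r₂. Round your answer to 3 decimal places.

f(0.3) = 0.29082, f(0.4) = 0.07032
r₂ = 0.40000 − 0.07032·(0.40000 − 0.30000) / (0.07032 − 0.29082) = 0.40000 − (0.00703)/(-0.22050) = 0.43189

0.432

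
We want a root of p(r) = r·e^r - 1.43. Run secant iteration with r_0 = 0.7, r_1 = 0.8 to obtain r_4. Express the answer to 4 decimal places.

0.7059

p(0.7) = -0.020373, p(0.8) = 0.350433
r_2 = 0.800000 − 0.350433·(0.800000 − 0.700000) / (0.350433 − (-0.020373)) = 0.800000 − (0.035043)/(0.370806) = 0.705494
p(0.705494) = -0.001482
r_3 = 0.705494 − (-0.001482)·(0.705494 − 0.800000) / (-0.001482 − 0.350433) = 0.705494 − (0.000140)/(-0.351915) = 0.705892
p(0.705892) = -0.000107
r_4 = 0.705892 − (-0.000107)·(0.705892 − 0.705494) / (-0.000107 − (-0.001482)) = 0.705892 − (0.000000)/(0.001375) = 0.705923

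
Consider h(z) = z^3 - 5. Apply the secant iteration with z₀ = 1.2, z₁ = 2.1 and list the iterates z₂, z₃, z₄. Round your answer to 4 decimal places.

h(1.2) = -3.272000, h(2.1) = 4.261000
z₂ = 2.100000 − 4.261000·(2.100000 − 1.200000) / (4.261000 − (-3.272000)) = 2.100000 − (3.834900)/(7.533000) = 1.590920
h(1.590920) = -0.973340
z₃ = 1.590920 − (-0.973340)·(1.590920 − 2.100000) / (-0.973340 − 4.261000) = 1.590920 − (0.495508)/(-5.234340) = 1.685585
h(1.685585) = -0.210923
z₄ = 1.685585 − (-0.210923)·(1.685585 − 1.590920) / (-0.210923 − (-0.973340)) = 1.685585 − (-0.019967)/(0.762417) = 1.711774

1.5909, 1.6856, 1.7118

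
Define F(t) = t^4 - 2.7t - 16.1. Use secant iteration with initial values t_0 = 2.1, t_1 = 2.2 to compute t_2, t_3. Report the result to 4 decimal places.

2.1626, 2.1643

F(2.1) = -2.321900, F(2.2) = 1.385600
t_2 = 2.200000 − 1.385600·(2.200000 − 2.100000) / (1.385600 − (-2.321900)) = 2.200000 − (0.138560)/(3.707500) = 2.162627
F(2.162627) = -0.065176
t_3 = 2.162627 − (-0.065176)·(2.162627 − 2.200000) / (-0.065176 − 1.385600) = 2.162627 − (0.002436)/(-1.450776) = 2.164306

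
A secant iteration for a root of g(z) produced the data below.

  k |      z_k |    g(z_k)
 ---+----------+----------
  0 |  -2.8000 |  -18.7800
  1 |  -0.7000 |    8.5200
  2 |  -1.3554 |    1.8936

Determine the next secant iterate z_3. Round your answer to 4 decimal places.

-1.5427

z_3 = -1.3554 − 1.8936·(-1.3554 − (-0.7000)) / (1.8936 − 8.5200)
   = -1.3554 − (-1.241065)/(-6.626400) = -1.542691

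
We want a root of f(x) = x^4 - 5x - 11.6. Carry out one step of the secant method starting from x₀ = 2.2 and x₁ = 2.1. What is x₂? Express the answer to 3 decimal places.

f(2.2) = 0.82560, f(2.1) = -2.65190
x₂ = 2.10000 − (-2.65190)·(2.10000 − 2.20000) / (-2.65190 − 0.82560) = 2.10000 − (0.26519)/(-3.47750) = 2.17626

2.176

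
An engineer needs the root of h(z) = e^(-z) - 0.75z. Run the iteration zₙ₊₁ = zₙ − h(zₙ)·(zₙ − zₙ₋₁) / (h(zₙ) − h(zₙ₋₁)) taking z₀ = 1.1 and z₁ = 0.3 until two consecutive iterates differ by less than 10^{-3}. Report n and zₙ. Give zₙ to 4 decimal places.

n = 5, zₙ = 0.6773

h(1.1) = -0.492129, h(0.3) = 0.515818
z₂ = 0.300000 − 0.515818·(-0.800000)/(1.007947) = 0.709401;  |Δ| = 0.409401
h(0.709401) = -0.040112
z₃ = 0.709401 − (-0.040112)·(0.409401)/(-0.555930) = 0.679862;  |Δ| = 0.029539
h(0.679862) = -0.003209
z₄ = 0.679862 − (-0.003209)·(-0.029539)/(0.036903) = 0.677293;  |Δ| = 0.002569
h(0.677293) = 0.000021
z₅ = 0.677293 − 0.000021·(-0.002569)/(0.003230) = 0.677309;  |Δ| = 0.000016
|z₅ − z₄| = 0.000016 < 10^{-3}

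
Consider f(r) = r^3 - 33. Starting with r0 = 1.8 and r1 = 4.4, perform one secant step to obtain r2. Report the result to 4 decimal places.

f(1.8) = -27.168000, f(4.4) = 52.184000
r2 = 4.400000 − 52.184000·(4.400000 − 1.800000) / (52.184000 − (-27.168000)) = 4.400000 − (135.678400)/(79.352000) = 2.690170

2.6902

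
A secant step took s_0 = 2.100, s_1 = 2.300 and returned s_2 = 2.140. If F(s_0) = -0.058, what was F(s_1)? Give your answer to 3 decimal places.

0.232

The secant line through (2.100, -0.058) and (2.300, F(s_1)) crosses zero at s_2 = 2.140.
So (2.100, -0.058), (2.300, F(s_1)), (2.140, 0) are collinear:
F(s_1) = -0.058 · (2.300 − 2.140) / (2.100 − 2.140) = -0.058 · (0.16000)/(-0.04000) = 0.23200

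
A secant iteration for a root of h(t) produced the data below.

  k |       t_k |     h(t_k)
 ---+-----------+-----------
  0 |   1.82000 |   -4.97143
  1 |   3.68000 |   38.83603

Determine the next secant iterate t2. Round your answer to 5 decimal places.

t2 = 3.68000 − 38.83603·(3.68000 − 1.82000) / (38.83603 − (-4.97143))
   = 3.68000 − (72.2350158)/(43.8074600) = 2.0310796

2.03108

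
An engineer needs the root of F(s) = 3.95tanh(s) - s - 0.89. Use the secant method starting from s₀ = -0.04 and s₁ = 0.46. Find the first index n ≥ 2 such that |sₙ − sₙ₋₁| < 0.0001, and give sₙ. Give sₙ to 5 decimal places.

F(-0.04) = -1.0079158, F(0.46) = 0.3488326
s₂ = 0.4600000 − 0.3488326·(0.5000000)/(1.3567484) = 0.3314454;  |Δ| = 0.1285546
F(0.3314454) = 0.0418393
s₃ = 0.3314454 − 0.0418393·(-0.1285546)/(-0.3069934) = 0.3139250;  |Δ| = 0.0175204
F(0.3139250) = -0.0031108
s₄ = 0.3139250 − (-0.0031108)·(-0.0175204)/(-0.0449501) = 0.3151375;  |Δ| = 0.0012125
F(0.3151375) = 0.0000219
s₅ = 0.3151375 − 0.0000219·(0.0012125)/(0.0031327) = 0.3151290;  |Δ| = 0.0000085
|s₅ − s₄| = 0.0000085 < 0.0001

n = 5, sₙ = 0.31513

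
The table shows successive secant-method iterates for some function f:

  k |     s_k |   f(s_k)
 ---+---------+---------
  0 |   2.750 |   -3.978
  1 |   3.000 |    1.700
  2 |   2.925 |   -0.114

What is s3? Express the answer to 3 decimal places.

2.930

s3 = 2.925 − (-0.114)·(2.925 − 3.000) / (-0.114 − 1.700)
   = 2.925 − (0.00855)/(-1.81400) = 2.92971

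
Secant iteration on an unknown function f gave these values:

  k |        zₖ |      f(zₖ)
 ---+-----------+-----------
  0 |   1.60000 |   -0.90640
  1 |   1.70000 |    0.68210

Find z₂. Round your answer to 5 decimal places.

1.65706

z₂ = 1.70000 − 0.68210·(1.70000 − 1.60000) / (0.68210 − (-0.90640))
   = 1.70000 − (0.0682100)/(1.5885000) = 1.6570601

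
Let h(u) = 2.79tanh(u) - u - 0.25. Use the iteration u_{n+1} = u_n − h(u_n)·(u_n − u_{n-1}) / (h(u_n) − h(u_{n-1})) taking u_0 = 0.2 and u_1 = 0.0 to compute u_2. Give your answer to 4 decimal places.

0.1426

h(0.2) = 0.100677, h(0.0) = -0.250000
u_2 = 0.000000 − (-0.250000)·(0.000000 − 0.200000) / (-0.250000 − 0.100677) = 0.000000 − (0.050000)/(-0.350677) = 0.142581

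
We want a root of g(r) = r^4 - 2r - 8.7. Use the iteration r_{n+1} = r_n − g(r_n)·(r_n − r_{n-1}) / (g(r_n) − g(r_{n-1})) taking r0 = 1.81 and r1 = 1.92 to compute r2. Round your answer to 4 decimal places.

1.8762

g(1.81) = -1.587169, g(1.92) = 1.049545
r2 = 1.920000 − 1.049545·(1.920000 − 1.810000) / (1.049545 − (-1.587169)) = 1.920000 − (0.115450)/(2.636714) = 1.876214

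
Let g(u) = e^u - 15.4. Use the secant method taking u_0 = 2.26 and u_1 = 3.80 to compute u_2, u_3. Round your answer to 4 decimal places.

2.5151, 2.6356

g(2.26) = -5.816911, g(3.80) = 29.301184
u_2 = 3.800000 − 29.301184·(3.800000 − 2.260000) / (29.301184 − (-5.816911)) = 3.800000 − (45.123824)/(35.118095) = 2.515083
g(2.515083) = -3.032360
u_3 = 2.515083 − (-3.032360)·(2.515083 − 3.800000) / (-3.032360 − 29.301184) = 2.515083 − (3.896330)/(-32.333544) = 2.635588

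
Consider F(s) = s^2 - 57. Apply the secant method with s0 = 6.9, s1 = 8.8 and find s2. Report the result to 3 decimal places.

7.498

F(6.9) = -9.39000, F(8.8) = 20.44000
s2 = 8.80000 − 20.44000·(8.80000 − 6.90000) / (20.44000 − (-9.39000)) = 8.80000 − (38.83600)/(29.83000) = 7.49809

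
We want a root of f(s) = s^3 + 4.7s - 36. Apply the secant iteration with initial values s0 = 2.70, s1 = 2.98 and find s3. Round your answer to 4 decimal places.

f(2.70) = -3.627000, f(2.98) = 4.469592
s2 = 2.980000 − 4.469592·(2.980000 − 2.700000) / (4.469592 − (-3.627000)) = 2.980000 − (1.251486)/(8.096592) = 2.825431
f(2.825431) = -0.164901
s3 = 2.825431 − (-0.164901)·(2.825431 − 2.980000) / (-0.164901 − 4.469592) = 2.825431 − (0.025489)/(-4.634493) = 2.830930

2.8309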